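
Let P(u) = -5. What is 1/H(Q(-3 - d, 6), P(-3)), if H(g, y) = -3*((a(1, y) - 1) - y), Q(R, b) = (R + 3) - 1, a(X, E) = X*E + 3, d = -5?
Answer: -1/6 ≈ -0.16667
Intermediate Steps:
a(X, E) = 3 + E*X (a(X, E) = E*X + 3 = 3 + E*X)
Q(R, b) = 2 + R (Q(R, b) = (3 + R) - 1 = 2 + R)
H(g, y) = -6 (H(g, y) = -3*(((3 + y*1) - 1) - y) = -3*(((3 + y) - 1) - y) = -3*((2 + y) - y) = -3*2 = -6)
1/H(Q(-3 - d, 6), P(-3)) = 1/(-6) = -1/6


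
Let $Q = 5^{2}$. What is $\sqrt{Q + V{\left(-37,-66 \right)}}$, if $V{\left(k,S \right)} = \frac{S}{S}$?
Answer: $\sqrt{26} \approx 5.099$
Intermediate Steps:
$V{\left(k,S \right)} = 1$
$Q = 25$
$\sqrt{Q + V{\left(-37,-66 \right)}} = \sqrt{25 + 1} = \sqrt{26}$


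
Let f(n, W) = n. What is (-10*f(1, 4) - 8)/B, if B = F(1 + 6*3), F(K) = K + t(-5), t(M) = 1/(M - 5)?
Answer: -20/21 ≈ -0.95238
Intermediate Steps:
t(M) = 1/(-5 + M)
F(K) = -⅒ + K (F(K) = K + 1/(-5 - 5) = K + 1/(-10) = K - ⅒ = -⅒ + K)
B = 189/10 (B = -⅒ + (1 + 6*3) = -⅒ + (1 + 18) = -⅒ + 19 = 189/10 ≈ 18.900)
(-10*f(1, 4) - 8)/B = (-10*1 - 8)/(189/10) = (-10 - 8)*(10/189) = -18*10/189 = -20/21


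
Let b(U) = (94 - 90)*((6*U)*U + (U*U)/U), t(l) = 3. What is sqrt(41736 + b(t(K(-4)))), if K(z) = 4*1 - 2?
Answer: 2*sqrt(10491) ≈ 204.85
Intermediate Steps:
K(z) = 2 (K(z) = 4 - 2 = 2)
b(U) = 4*U + 24*U**2 (b(U) = 4*(6*U**2 + U**2/U) = 4*(6*U**2 + U) = 4*(U + 6*U**2) = 4*U + 24*U**2)
sqrt(41736 + b(t(K(-4)))) = sqrt(41736 + 4*3*(1 + 6*3)) = sqrt(41736 + 4*3*(1 + 18)) = sqrt(41736 + 4*3*19) = sqrt(41736 + 228) = sqrt(41964) = 2*sqrt(10491)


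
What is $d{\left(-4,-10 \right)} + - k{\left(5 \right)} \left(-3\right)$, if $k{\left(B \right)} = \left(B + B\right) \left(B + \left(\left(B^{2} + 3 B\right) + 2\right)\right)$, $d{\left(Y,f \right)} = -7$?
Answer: $1403$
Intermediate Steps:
$k{\left(B \right)} = 2 B \left(2 + B^{2} + 4 B\right)$ ($k{\left(B \right)} = 2 B \left(B + \left(2 + B^{2} + 3 B\right)\right) = 2 B \left(2 + B^{2} + 4 B\right)$)
$d{\left(-4,-10 \right)} + - k{\left(5 \right)} \left(-3\right) = -7 + - 2 \cdot 5 \left(2 + 5^{2} + 4 \cdot 5\right) \left(-3\right) = -7 + - 2 \cdot 5 \left(2 + 25 + 20\right) \left(-3\right) = -7 + - 2 \cdot 5 \cdot 47 \left(-3\right) = -7 + \left(-1\right) 470 \left(-3\right) = -7 - -1410 = -7 + 1410 = 1403$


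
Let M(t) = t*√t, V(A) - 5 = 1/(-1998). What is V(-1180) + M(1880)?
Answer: 9989/1998 + 3760*√470 ≈ 81520.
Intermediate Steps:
V(A) = 9989/1998 (V(A) = 5 + 1/(-1998) = 5 - 1/1998 = 9989/1998)
M(t) = t^(3/2)
V(-1180) + M(1880) = 9989/1998 + 1880^(3/2) = 9989/1998 + 3760*√470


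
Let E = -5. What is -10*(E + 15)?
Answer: -100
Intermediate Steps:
-10*(E + 15) = -10*(-5 + 15) = -10*10 = -100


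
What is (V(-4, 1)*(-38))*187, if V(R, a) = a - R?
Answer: -35530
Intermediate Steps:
(V(-4, 1)*(-38))*187 = ((1 - 1*(-4))*(-38))*187 = ((1 + 4)*(-38))*187 = (5*(-38))*187 = -190*187 = -35530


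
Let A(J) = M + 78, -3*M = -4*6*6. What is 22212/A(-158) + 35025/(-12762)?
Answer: 5167711/29778 ≈ 173.54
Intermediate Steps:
M = 48 (M = -(-4*6)*6/3 = -(-8)*6 = -⅓*(-144) = 48)
A(J) = 126 (A(J) = 48 + 78 = 126)
22212/A(-158) + 35025/(-12762) = 22212/126 + 35025/(-12762) = 22212*(1/126) + 35025*(-1/12762) = 1234/7 - 11675/4254 = 5167711/29778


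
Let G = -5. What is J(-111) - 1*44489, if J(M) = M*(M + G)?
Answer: -31613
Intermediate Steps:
J(M) = M*(-5 + M) (J(M) = M*(M - 5) = M*(-5 + M))
J(-111) - 1*44489 = -111*(-5 - 111) - 1*44489 = -111*(-116) - 44489 = 12876 - 44489 = -31613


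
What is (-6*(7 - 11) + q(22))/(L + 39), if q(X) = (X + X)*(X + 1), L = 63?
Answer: 518/51 ≈ 10.157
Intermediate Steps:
q(X) = 2*X*(1 + X) (q(X) = (2*X)*(1 + X) = 2*X*(1 + X))
(-6*(7 - 11) + q(22))/(L + 39) = (-6*(7 - 11) + 2*22*(1 + 22))/(63 + 39) = (-6*(-4) + 2*22*23)/102 = (24 + 1012)*(1/102) = 1036*(1/102) = 518/51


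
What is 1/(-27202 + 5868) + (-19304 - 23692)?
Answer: -917276665/21334 ≈ -42996.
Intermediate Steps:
1/(-27202 + 5868) + (-19304 - 23692) = 1/(-21334) - 42996 = -1/21334 - 42996 = -917276665/21334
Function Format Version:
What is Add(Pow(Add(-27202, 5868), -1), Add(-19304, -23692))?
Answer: Rational(-917276665, 21334) ≈ -42996.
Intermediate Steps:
Add(Pow(Add(-27202, 5868), -1), Add(-19304, -23692)) = Add(Pow(-21334, -1), -42996) = Add(Rational(-1, 21334), -42996) = Rational(-917276665, 21334)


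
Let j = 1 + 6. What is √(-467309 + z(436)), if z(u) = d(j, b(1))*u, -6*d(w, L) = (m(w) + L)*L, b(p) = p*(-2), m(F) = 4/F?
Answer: I*√206174829/21 ≈ 683.75*I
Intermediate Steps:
b(p) = -2*p
j = 7
d(w, L) = -L*(L + 4/w)/6 (d(w, L) = -(4/w + L)*L/6 = -(L + 4/w)*L/6 = -L*(L + 4/w)/6)
z(u) = -10*u/21 (z(u) = (-⅙*(-2*1)*(4 - 2*1*7)/7)*u = (-⅙*(-2)*⅐*(4 - 2*7))*u = (-⅙*(-2)*⅐*(4 - 14))*u = (-⅙*(-2)*⅐*(-10))*u = -10*u/21)
√(-467309 + z(436)) = √(-467309 - 10/21*436) = √(-467309 - 4360/21) = √(-9817849/21) = I*√206174829/21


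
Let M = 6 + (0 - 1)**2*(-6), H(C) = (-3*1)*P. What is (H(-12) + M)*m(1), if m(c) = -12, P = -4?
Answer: -144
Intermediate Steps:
H(C) = 12 (H(C) = -3*1*(-4) = -3*(-4) = 12)
M = 0 (M = 6 + (-1)**2*(-6) = 6 + 1*(-6) = 6 - 6 = 0)
(H(-12) + M)*m(1) = (12 + 0)*(-12) = 12*(-12) = -144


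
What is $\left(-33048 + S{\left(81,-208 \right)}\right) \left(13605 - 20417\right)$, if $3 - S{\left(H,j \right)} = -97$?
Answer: $224441776$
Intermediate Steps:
$S{\left(H,j \right)} = 100$ ($S{\left(H,j \right)} = 3 - -97 = 3 + 97 = 100$)
$\left(-33048 + S{\left(81,-208 \right)}\right) \left(13605 - 20417\right) = \left(-33048 + 100\right) \left(13605 - 20417\right) = \left(-32948\right) \left(-6812\right) = 224441776$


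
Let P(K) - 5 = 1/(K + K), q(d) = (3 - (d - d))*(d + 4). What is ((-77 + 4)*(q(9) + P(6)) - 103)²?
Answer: 1588261609/144 ≈ 1.1030e+7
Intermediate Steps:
q(d) = 12 + 3*d (q(d) = (3 - 1*0)*(4 + d) = (3 + 0)*(4 + d) = 3*(4 + d) = 12 + 3*d)
P(K) = 5 + 1/(2*K) (P(K) = 5 + 1/(K + K) = 5 + 1/(2*K))
((-77 + 4)*(q(9) + P(6)) - 103)² = ((-77 + 4)*((12 + 3*9) + (5 + (½)/6)) - 103)² = (-73*((12 + 27) + (5 + (½)*(⅙))) - 103)² = (-73*(39 + (5 + 1/12)) - 103)² = (-73*(39 + 61/12) - 103)² = (-73*529/12 - 103)² = (-38617/12 - 103)² = (-39853/12)² = 1588261609/144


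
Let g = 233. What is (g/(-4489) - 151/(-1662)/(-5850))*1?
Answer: -2266066939/43645200300 ≈ -0.051920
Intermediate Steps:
(g/(-4489) - 151/(-1662)/(-5850))*1 = (233/(-4489) - 151/(-1662)/(-5850))*1 = (233*(-1/4489) - 151*(-1/1662)*(-1/5850))*1 = (-233/4489 + (151/1662)*(-1/5850))*1 = (-233/4489 - 151/9722700)*1 = -2266066939/43645200300*1 = -2266066939/43645200300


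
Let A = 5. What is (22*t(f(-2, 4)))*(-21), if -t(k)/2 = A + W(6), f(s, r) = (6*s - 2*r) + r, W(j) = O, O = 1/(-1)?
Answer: 3696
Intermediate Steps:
O = -1
W(j) = -1
f(s, r) = -r + 6*s (f(s, r) = (-2*r + 6*s) + r = -r + 6*s)
t(k) = -8 (t(k) = -2*(5 - 1) = -2*4 = -8)
(22*t(f(-2, 4)))*(-21) = (22*(-8))*(-21) = -176*(-21) = 3696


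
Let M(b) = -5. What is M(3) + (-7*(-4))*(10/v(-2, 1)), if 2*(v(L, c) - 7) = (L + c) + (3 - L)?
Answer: 235/9 ≈ 26.111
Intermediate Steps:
v(L, c) = 17/2 + c/2 (v(L, c) = 7 + ((L + c) + (3 - L))/2 = 7 + (3 + c)/2 = 7 + (3/2 + c/2) = 17/2 + c/2)
M(3) + (-7*(-4))*(10/v(-2, 1)) = -5 + (-7*(-4))*(10/(17/2 + (½)*1)) = -5 + 28*(10/(17/2 + ½)) = -5 + 28*(10/9) = -5 + 280/9 = 235/9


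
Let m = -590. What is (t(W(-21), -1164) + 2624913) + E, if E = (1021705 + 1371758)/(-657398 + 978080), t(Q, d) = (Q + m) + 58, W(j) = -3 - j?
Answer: 280533304527/106894 ≈ 2.6244e+6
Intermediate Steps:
t(Q, d) = -532 + Q (t(Q, d) = (Q - 590) + 58 = (-590 + Q) + 58 = -532 + Q)
E = 797821/106894 (E = 2393463/320682 = 2393463*(1/320682) = 797821/106894 ≈ 7.4637)
(t(W(-21), -1164) + 2624913) + E = ((-532 + (-3 - 1*(-21))) + 2624913) + 797821/106894 = ((-532 + (-3 + 21)) + 2624913) + 797821/106894 = ((-532 + 18) + 2624913) + 797821/106894 = (-514 + 2624913) + 797821/106894 = 2624399 + 797821/106894 = 280533304527/106894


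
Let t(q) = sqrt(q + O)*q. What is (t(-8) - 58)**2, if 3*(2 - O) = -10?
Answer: 9580/3 + 1856*I*sqrt(6)/3 ≈ 3193.3 + 1515.4*I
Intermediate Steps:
O = 16/3 (O = 2 - 1/3*(-10) = 2 + 10/3 = 16/3 ≈ 5.3333)
t(q) = q*sqrt(16/3 + q) (t(q) = sqrt(q + 16/3)*q = sqrt(16/3 + q)*q = q*sqrt(16/3 + q))
(t(-8) - 58)**2 = ((1/3)*(-8)*sqrt(48 + 9*(-8)) - 58)**2 = ((1/3)*(-8)*sqrt(48 - 72) - 58)**2 = ((1/3)*(-8)*sqrt(-24) - 58)**2 = ((1/3)*(-8)*(2*I*sqrt(6)) - 58)**2 = (-16*I*sqrt(6)/3 - 58)**2 = (-58 - 16*I*sqrt(6)/3)**2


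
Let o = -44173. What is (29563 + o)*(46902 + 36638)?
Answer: -1220519400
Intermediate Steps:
(29563 + o)*(46902 + 36638) = (29563 - 44173)*(46902 + 36638) = -14610*83540 = -1220519400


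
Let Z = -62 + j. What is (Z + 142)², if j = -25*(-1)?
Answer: 11025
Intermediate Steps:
j = 25
Z = -37 (Z = -62 + 25 = -37)
(Z + 142)² = (-37 + 142)² = 105² = 11025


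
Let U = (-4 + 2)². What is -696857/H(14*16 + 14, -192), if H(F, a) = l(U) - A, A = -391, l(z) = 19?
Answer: -696857/410 ≈ -1699.7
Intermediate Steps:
U = 4 (U = (-2)² = 4)
H(F, a) = 410 (H(F, a) = 19 - 1*(-391) = 19 + 391 = 410)
-696857/H(14*16 + 14, -192) = -696857/410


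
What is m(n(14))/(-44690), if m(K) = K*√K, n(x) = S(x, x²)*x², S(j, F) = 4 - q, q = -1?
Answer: -1372*√5/4469 ≈ -0.68648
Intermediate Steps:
S(j, F) = 5 (S(j, F) = 4 - 1*(-1) = 4 + 1 = 5)
n(x) = 5*x²
m(K) = K^(3/2)
m(n(14))/(-44690) = (5*14²)^(3/2)/(-44690) = (5*196)^(3/2)*(-1/44690) = 980^(3/2)*(-1/44690) = (13720*√5)*(-1/44690) = -1372*√5/4469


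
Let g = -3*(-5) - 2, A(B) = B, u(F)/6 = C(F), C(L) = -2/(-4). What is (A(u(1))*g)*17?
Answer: 663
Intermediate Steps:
C(L) = ½ (C(L) = -2*(-¼) = ½)
u(F) = 3 (u(F) = 6*(½) = 3)
g = 13 (g = 15 - 2 = 13)
(A(u(1))*g)*17 = (3*13)*17 = 39*17 = 663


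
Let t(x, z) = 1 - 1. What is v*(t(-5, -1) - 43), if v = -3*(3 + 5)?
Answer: 1032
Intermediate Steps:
t(x, z) = 0
v = -24 (v = -3*8 = -24)
v*(t(-5, -1) - 43) = -24*(0 - 43) = -24*(-43) = 1032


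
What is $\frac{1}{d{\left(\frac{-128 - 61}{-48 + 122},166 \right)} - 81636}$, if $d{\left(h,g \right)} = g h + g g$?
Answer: $- \frac{37}{2016647} \approx -1.8347 \cdot 10^{-5}$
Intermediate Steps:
$d{\left(h,g \right)} = g^{2} + g h$ ($d{\left(h,g \right)} = g h + g^{2} = g^{2} + g h$)
$\frac{1}{d{\left(\frac{-128 - 61}{-48 + 122},166 \right)} - 81636} = \frac{1}{166 \left(166 + \frac{-128 - 61}{-48 + 122}\right) - 81636} = \frac{1}{166 \left(166 - \frac{189}{74}\right) - 81636} = \frac{1}{166 \cdot \frac{12095}{74} - 81636} = \frac{1}{\frac{1003885}{37} - 81636} = \frac{1}{- \frac{2016647}{37}} = - \frac{37}{2016647}$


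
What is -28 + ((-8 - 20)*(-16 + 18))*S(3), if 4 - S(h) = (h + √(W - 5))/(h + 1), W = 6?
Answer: -196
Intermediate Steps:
S(h) = 3 (S(h) = 4 - (h + √(6 - 5))/(h + 1) = 4 - (h + √1)/(1 + h) = 4 - (h + 1)/(1 + h) = 4 - (1 + h)/(1 + h) = 4 - 1*1 = 4 - 1 = 3)
-28 + ((-8 - 20)*(-16 + 18))*S(3) = -28 + ((-8 - 20)*(-16 + 18))*3 = -28 - 28*2*3 = -28 - 56*3 = -28 - 168 = -196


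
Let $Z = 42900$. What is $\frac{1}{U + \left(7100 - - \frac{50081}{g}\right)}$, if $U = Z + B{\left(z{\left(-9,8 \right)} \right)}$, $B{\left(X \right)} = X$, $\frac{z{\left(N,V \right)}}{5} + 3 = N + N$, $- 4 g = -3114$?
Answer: $\frac{1557}{77786677} \approx 2.0016 \cdot 10^{-5}$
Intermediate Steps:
$g = \frac{1557}{2}$ ($g = \left(- \frac{1}{4}\right) \left(-3114\right) = \frac{1557}{2} \approx 778.5$)
$z{\left(N,V \right)} = -15 + 10 N$ ($z{\left(N,V \right)} = -15 + 5 \left(N + N\right) = -15 + 5 \cdot 2 N = -15 + 10 N$)
$U = 42795$ ($U = 42900 + \left(-15 + 10 \left(-9\right)\right) = 42900 - 105 = 42795$)
$\frac{1}{U + \left(7100 - - \frac{50081}{g}\right)} = \frac{1}{42795 + \left(7100 - - \frac{50081}{\frac{1557}{2}}\right)} = \frac{1}{42795 + \left(7100 - \left(-50081\right) \frac{2}{1557}\right)} = \frac{1}{42795 + \left(7100 - - \frac{100162}{1557}\right)} = \frac{1}{42795 + \left(7100 + \frac{100162}{1557}\right)} = \frac{1}{42795 + \frac{11154862}{1557}} = \frac{1}{\frac{77786677}{1557}} = \frac{1557}{77786677}$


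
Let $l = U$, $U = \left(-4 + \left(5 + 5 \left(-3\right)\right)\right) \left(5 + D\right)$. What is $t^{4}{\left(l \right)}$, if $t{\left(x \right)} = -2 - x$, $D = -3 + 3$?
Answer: $21381376$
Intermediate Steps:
$D = 0$
$U = -70$ ($U = \left(-4 + \left(5 + 5 \left(-3\right)\right)\right) \left(5 + 0\right) = \left(-4 + \left(5 - 15\right)\right) 5 = \left(-4 - 10\right) 5 = \left(-14\right) 5 = -70$)
$l = -70$
$t^{4}{\left(l \right)} = \left(-2 - -70\right)^{4} = \left(-2 + 70\right)^{4} = 68^{4} = 21381376$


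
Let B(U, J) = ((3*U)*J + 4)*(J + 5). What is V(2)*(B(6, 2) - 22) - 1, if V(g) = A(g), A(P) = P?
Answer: 515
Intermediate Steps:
B(U, J) = (4 + 3*J*U)*(5 + J) (B(U, J) = (3*J*U + 4)*(5 + J) = (4 + 3*J*U)*(5 + J))
V(g) = g
V(2)*(B(6, 2) - 22) - 1 = 2*((20 + 4*2 + 3*6*2² + 15*2*6) - 22) - 1 = 2*((20 + 8 + 3*6*4 + 180) - 22) - 1 = 2*((20 + 8 + 72 + 180) - 22) - 1 = 2*(280 - 22) - 1 = 2*258 - 1 = 516 - 1 = 515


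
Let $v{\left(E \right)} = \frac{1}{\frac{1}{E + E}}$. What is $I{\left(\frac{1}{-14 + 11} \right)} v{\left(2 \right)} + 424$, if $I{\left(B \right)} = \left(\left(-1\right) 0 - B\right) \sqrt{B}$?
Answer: $424 + \frac{4 i \sqrt{3}}{9} \approx 424.0 + 0.7698 i$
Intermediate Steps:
$I{\left(B \right)} = - B^{\frac{3}{2}}$ ($I{\left(B \right)} = \left(0 - B\right) \sqrt{B} = - B \sqrt{B} = - B^{\frac{3}{2}}$)
$v{\left(E \right)} = 2 E$ ($v{\left(E \right)} = \frac{1}{\frac{1}{2 E}} = \frac{1}{\frac{1}{2} \frac{1}{E}} = 2 E$)
$I{\left(\frac{1}{-14 + 11} \right)} v{\left(2 \right)} + 424 = - \left(\frac{1}{-14 + 11}\right)^{\frac{3}{2}} \cdot 2 \cdot 2 + 424 = - \left(\frac{1}{-3}\right)^{\frac{3}{2}} \cdot 4 + 424 = - \left(- \frac{1}{3}\right)^{\frac{3}{2}} \cdot 4 + 424 = - \frac{\left(-1\right) i \sqrt{3}}{9} \cdot 4 + 424 = \frac{i \sqrt{3}}{9} \cdot 4 + 424 = \frac{4 i \sqrt{3}}{9} + 424 = 424 + \frac{4 i \sqrt{3}}{9}$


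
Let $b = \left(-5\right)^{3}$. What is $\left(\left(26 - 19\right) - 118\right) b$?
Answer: $13875$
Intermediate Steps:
$b = -125$
$\left(\left(26 - 19\right) - 118\right) b = \left(\left(26 - 19\right) - 118\right) \left(-125\right) = \left(7 - 118\right) \left(-125\right) = \left(-111\right) \left(-125\right) = 13875$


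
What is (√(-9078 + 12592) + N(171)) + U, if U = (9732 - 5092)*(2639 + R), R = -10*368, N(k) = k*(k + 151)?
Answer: -4775178 + √3514 ≈ -4.7751e+6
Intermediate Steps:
N(k) = k*(151 + k)
R = -3680
U = -4830240 (U = (9732 - 5092)*(2639 - 3680) = 4640*(-1041) = -4830240)
(√(-9078 + 12592) + N(171)) + U = (√(-9078 + 12592) + 171*(151 + 171)) - 4830240 = (√3514 + 171*322) - 4830240 = (√3514 + 55062) - 4830240 = (55062 + √3514) - 4830240 = -4775178 + √3514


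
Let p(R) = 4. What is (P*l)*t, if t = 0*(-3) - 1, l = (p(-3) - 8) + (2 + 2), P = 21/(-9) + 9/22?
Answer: 0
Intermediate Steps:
P = -127/66 (P = 21*(-⅑) + 9*(1/22) = -7/3 + 9/22 = -127/66 ≈ -1.9242)
l = 0 (l = (4 - 8) + (2 + 2) = -4 + 4 = 0)
t = -1 (t = 0 - 1 = -1)
(P*l)*t = -127/66*0*(-1) = 0*(-1) = 0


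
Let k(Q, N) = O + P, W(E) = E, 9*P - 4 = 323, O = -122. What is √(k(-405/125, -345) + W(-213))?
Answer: 8*I*√42/3 ≈ 17.282*I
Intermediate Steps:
P = 109/3 (P = 4/9 + (⅑)*323 = 4/9 + 323/9 = 109/3 ≈ 36.333)
k(Q, N) = -257/3 (k(Q, N) = -122 + 109/3 = -257/3)
√(k(-405/125, -345) + W(-213)) = √(-257/3 - 213) = √(-896/3) = 8*I*√42/3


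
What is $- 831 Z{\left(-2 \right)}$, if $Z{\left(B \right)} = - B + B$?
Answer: $0$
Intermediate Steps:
$Z{\left(B \right)} = 0$
$- 831 Z{\left(-2 \right)} = \left(-831\right) 0 = 0$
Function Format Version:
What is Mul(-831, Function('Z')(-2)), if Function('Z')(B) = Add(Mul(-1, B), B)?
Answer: 0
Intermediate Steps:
Function('Z')(B) = 0
Mul(-831, Function('Z')(-2)) = Mul(-831, 0) = 0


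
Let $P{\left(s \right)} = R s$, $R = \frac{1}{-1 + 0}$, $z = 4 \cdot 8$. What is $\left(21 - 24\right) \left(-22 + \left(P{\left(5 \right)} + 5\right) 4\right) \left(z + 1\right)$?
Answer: $2178$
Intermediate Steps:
$z = 32$
$R = -1$ ($R = \frac{1}{-1} = -1$)
$P{\left(s \right)} = - s$
$\left(21 - 24\right) \left(-22 + \left(P{\left(5 \right)} + 5\right) 4\right) \left(z + 1\right) = \left(21 - 24\right) \left(-22 + \left(\left(-1\right) 5 + 5\right) 4\right) \left(32 + 1\right) = - 3 \left(-22 + \left(-5 + 5\right) 4\right) 33 = - 3 \left(-22 + 0 \cdot 4\right) 33 = - 3 \left(-22 + 0\right) 33 = - 3 \left(\left(-22\right) 33\right) = \left(-3\right) \left(-726\right) = 2178$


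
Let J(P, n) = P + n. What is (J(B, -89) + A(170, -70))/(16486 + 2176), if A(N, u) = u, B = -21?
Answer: -90/9331 ≈ -0.0096453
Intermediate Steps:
(J(B, -89) + A(170, -70))/(16486 + 2176) = ((-21 - 89) - 70)/(16486 + 2176) = (-110 - 70)/18662 = -180*1/18662 = -90/9331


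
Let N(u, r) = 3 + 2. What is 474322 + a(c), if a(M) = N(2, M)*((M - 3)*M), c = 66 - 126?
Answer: 493222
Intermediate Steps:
N(u, r) = 5
c = -60
a(M) = 5*M*(-3 + M) (a(M) = 5*((M - 3)*M) = 5*((-3 + M)*M) = 5*(M*(-3 + M)) = 5*M*(-3 + M))
474322 + a(c) = 474322 + 5*(-60)*(-3 - 60) = 474322 + 5*(-60)*(-63) = 474322 + 18900 = 493222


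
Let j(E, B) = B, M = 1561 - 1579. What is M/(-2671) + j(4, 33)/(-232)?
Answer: -83967/619672 ≈ -0.13550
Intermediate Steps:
M = -18
M/(-2671) + j(4, 33)/(-232) = -18/(-2671) + 33/(-232) = -18*(-1/2671) + 33*(-1/232) = 18/2671 - 33/232 = -83967/619672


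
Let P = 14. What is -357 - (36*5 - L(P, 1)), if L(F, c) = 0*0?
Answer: -537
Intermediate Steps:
L(F, c) = 0
-357 - (36*5 - L(P, 1)) = -357 - (36*5 - 1*0) = -357 - (180 + 0) = -357 - 1*180 = -357 - 180 = -537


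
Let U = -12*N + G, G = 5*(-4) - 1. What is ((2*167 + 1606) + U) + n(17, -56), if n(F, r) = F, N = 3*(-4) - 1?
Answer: 2092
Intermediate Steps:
N = -13 (N = -12 - 1 = -13)
G = -21 (G = -20 - 1 = -21)
U = 135 (U = -12*(-13) - 21 = 156 - 21 = 135)
((2*167 + 1606) + U) + n(17, -56) = ((2*167 + 1606) + 135) + 17 = ((334 + 1606) + 135) + 17 = (1940 + 135) + 17 = 2075 + 17 = 2092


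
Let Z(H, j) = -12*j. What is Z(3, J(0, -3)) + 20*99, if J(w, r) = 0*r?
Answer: 1980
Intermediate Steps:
J(w, r) = 0
Z(3, J(0, -3)) + 20*99 = -12*0 + 20*99 = 0 + 1980 = 1980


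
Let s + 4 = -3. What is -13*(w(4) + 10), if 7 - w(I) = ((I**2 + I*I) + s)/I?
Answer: -559/4 ≈ -139.75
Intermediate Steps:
s = -7 (s = -4 - 3 = -7)
w(I) = 7 - (-7 + 2*I**2)/I (w(I) = 7 - ((I**2 + I*I) - 7)/I = 7 - ((I**2 + I**2) - 7)/I = 7 - (2*I**2 - 7)/I = 7 - (-7 + 2*I**2)/I)
-13*(w(4) + 10) = -13*((7 - 2*4 + 7/4) + 10) = -13*((7 - 8 + 7*(1/4)) + 10) = -13*((7 - 8 + 7/4) + 10) = -13*(3/4 + 10) = -13*43/4 = -559/4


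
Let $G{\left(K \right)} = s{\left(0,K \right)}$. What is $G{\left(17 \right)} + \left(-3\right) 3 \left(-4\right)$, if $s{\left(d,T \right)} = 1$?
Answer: $37$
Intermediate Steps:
$G{\left(K \right)} = 1$
$G{\left(17 \right)} + \left(-3\right) 3 \left(-4\right) = 1 + \left(-3\right) 3 \left(-4\right) = 1 - -36 = 1 + 36 = 37$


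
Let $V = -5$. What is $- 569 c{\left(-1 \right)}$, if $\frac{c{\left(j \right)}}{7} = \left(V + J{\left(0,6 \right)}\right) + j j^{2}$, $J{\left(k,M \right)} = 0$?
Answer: $23898$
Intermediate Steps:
$c{\left(j \right)} = -35 + 7 j^{3}$ ($c{\left(j \right)} = 7 \left(\left(-5 + 0\right) + j j^{2}\right) = 7 \left(-5 + j^{3}\right) = -35 + 7 j^{3}$)
$- 569 c{\left(-1 \right)} = - 569 \left(-35 + 7 \left(-1\right)^{3}\right) = - 569 \left(-35 + 7 \left(-1\right)\right) = - 569 \left(-35 - 7\right) = \left(-569\right) \left(-42\right) = 23898$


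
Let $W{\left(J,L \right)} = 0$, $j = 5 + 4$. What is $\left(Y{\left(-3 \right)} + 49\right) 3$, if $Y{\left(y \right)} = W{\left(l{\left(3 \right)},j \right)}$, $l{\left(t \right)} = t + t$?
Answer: $147$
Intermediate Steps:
$l{\left(t \right)} = 2 t$
$j = 9$
$Y{\left(y \right)} = 0$
$\left(Y{\left(-3 \right)} + 49\right) 3 = \left(0 + 49\right) 3 = 49 \cdot 3 = 147$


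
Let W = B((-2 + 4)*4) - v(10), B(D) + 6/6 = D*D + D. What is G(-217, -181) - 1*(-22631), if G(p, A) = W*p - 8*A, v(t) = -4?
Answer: 7804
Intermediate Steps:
B(D) = -1 + D + D**2 (B(D) = -1 + (D*D + D) = -1 + (D**2 + D) = -1 + (D + D**2) = -1 + D + D**2)
W = 75 (W = (-1 + (-2 + 4)*4 + ((-2 + 4)*4)**2) - 1*(-4) = (-1 + 2*4 + (2*4)**2) + 4 = (-1 + 8 + 8**2) + 4 = (-1 + 8 + 64) + 4 = 71 + 4 = 75)
G(p, A) = -8*A + 75*p (G(p, A) = 75*p - 8*A = -8*A + 75*p)
G(-217, -181) - 1*(-22631) = (-8*(-181) + 75*(-217)) - 1*(-22631) = (1448 - 16275) + 22631 = -14827 + 22631 = 7804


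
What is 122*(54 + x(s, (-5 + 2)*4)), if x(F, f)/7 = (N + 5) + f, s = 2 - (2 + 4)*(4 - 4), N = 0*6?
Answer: 610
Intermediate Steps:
N = 0
s = 2 (s = 2 - 6*0 = 2 - 1*0 = 2 + 0 = 2)
x(F, f) = 35 + 7*f (x(F, f) = 7*((0 + 5) + f) = 7*(5 + f) = 35 + 7*f)
122*(54 + x(s, (-5 + 2)*4)) = 122*(54 + (35 + 7*((-5 + 2)*4))) = 122*(54 + (35 + 7*(-3*4))) = 122*(54 + (35 + 7*(-12))) = 122*(54 + (35 - 84)) = 122*(54 - 49) = 122*5 = 610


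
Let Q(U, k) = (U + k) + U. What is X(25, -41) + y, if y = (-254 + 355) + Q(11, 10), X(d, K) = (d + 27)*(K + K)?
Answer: -4131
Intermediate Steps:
X(d, K) = 2*K*(27 + d) (X(d, K) = (27 + d)*(2*K) = 2*K*(27 + d))
Q(U, k) = k + 2*U
y = 133 (y = (-254 + 355) + (10 + 2*11) = 101 + (10 + 22) = 101 + 32 = 133)
X(25, -41) + y = 2*(-41)*(27 + 25) + 133 = 2*(-41)*52 + 133 = -4264 + 133 = -4131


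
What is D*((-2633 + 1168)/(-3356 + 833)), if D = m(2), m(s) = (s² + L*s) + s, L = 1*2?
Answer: 14650/2523 ≈ 5.8066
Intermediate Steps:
L = 2
m(s) = s² + 3*s (m(s) = (s² + 2*s) + s = s² + 3*s)
D = 10 (D = 2*(3 + 2) = 2*5 = 10)
D*((-2633 + 1168)/(-3356 + 833)) = 10*((-2633 + 1168)/(-3356 + 833)) = 10*(-1465/(-2523)) = 10*(-1465*(-1/2523)) = 10*(1465/2523) = 14650/2523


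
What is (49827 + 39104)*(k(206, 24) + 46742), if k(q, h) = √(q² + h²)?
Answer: 4156812802 + 177862*√10753 ≈ 4.1753e+9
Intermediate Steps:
k(q, h) = √(h² + q²)
(49827 + 39104)*(k(206, 24) + 46742) = (49827 + 39104)*(√(24² + 206²) + 46742) = 88931*(√(576 + 42436) + 46742) = 88931*(√43012 + 46742) = 88931*(2*√10753 + 46742) = 88931*(46742 + 2*√10753) = 4156812802 + 177862*√10753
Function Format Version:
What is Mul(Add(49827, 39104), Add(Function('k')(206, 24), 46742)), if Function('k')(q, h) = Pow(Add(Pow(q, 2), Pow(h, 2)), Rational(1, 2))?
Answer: Add(4156812802, Mul(177862, Pow(10753, Rational(1, 2)))) ≈ 4.1753e+9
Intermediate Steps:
Function('k')(q, h) = Pow(Add(Pow(h, 2), Pow(q, 2)), Rational(1, 2))
Mul(Add(49827, 39104), Add(Function('k')(206, 24), 46742)) = Mul(Add(49827, 39104), Add(Pow(Add(Pow(24, 2), Pow(206, 2)), Rational(1, 2)), 46742)) = Mul(88931, Add(Pow(Add(576, 42436), Rational(1, 2)), 46742)) = Mul(88931, Add(Pow(43012, Rational(1, 2)), 46742)) = Mul(88931, Add(Mul(2, Pow(10753, Rational(1, 2))), 46742)) = Mul(88931, Add(46742, Mul(2, Pow(10753, Rational(1, 2))))) = Add(4156812802, Mul(177862, Pow(10753, Rational(1, 2))))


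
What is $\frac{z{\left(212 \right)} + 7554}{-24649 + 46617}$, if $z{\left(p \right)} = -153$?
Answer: $\frac{7401}{21968} \approx 0.3369$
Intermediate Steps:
$\frac{z{\left(212 \right)} + 7554}{-24649 + 46617} = \frac{-153 + 7554}{-24649 + 46617} = \frac{7401}{21968}$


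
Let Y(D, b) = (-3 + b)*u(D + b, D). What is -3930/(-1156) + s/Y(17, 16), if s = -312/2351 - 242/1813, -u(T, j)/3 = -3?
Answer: 979282767871/288246560238 ≈ 3.3974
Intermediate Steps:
u(T, j) = 9 (u(T, j) = -3*(-3) = 9)
Y(D, b) = -27 + 9*b (Y(D, b) = (-3 + b)*9 = -27 + 9*b)
s = -1134598/4262363 (s = -312*1/2351 - 242*1/1813 = -312/2351 - 242/1813 = -1134598/4262363 ≈ -0.26619)
-3930/(-1156) + s/Y(17, 16) = -3930/(-1156) - 1134598/(4262363*(-27 + 9*16)) = -3930*(-1/1156) - 1134598/(4262363*(-27 + 144)) = 1965/578 - 1134598/4262363/117 = 1965/578 - 1134598/4262363*1/117 = 1965/578 - 1134598/498696471 = 979282767871/288246560238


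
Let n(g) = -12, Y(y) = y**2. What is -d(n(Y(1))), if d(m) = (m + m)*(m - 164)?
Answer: -4224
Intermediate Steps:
d(m) = 2*m*(-164 + m) (d(m) = (2*m)*(-164 + m) = 2*m*(-164 + m))
-d(n(Y(1))) = -2*(-12)*(-164 - 12) = -2*(-12)*(-176) = -1*4224 = -4224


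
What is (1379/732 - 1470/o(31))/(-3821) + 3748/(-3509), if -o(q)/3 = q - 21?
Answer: -10613750779/9814574748 ≈ -1.0814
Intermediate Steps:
o(q) = 63 - 3*q (o(q) = -3*(q - 21) = -3*(-21 + q) = 63 - 3*q)
(1379/732 - 1470/o(31))/(-3821) + 3748/(-3509) = (1379/732 - 1470/(63 - 3*31))/(-3821) + 3748/(-3509) = (1379*(1/732) - 1470/(63 - 93))*(-1/3821) + 3748*(-1/3509) = (1379/732 - 1470/(-30))*(-1/3821) - 3748/3509 = (1379/732 - 1470*(-1/30))*(-1/3821) - 3748/3509 = (1379/732 + 49)*(-1/3821) - 3748/3509 = (37247/732)*(-1/3821) - 3748/3509 = -37247/2796972 - 3748/3509 = -10613750779/9814574748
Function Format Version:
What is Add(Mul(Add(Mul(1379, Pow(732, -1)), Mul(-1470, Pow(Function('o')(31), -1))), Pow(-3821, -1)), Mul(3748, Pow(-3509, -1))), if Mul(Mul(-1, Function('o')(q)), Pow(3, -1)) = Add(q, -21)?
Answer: Rational(-10613750779, 9814574748) ≈ -1.0814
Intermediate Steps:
Function('o')(q) = Add(63, Mul(-3, q)) (Function('o')(q) = Mul(-3, Add(q, -21)) = Mul(-3, Add(-21, q)) = Add(63, Mul(-3, q)))
Add(Mul(Add(Mul(1379, Pow(732, -1)), Mul(-1470, Pow(Function('o')(31), -1))), Pow(-3821, -1)), Mul(3748, Pow(-3509, -1))) = Add(Mul(Add(Mul(1379, Pow(732, -1)), Mul(-1470, Pow(Add(63, Mul(-3, 31)), -1))), Pow(-3821, -1)), Mul(3748, Pow(-3509, -1))) = Add(Mul(Add(Mul(1379, Rational(1, 732)), Mul(-1470, Pow(Add(63, -93), -1))), Rational(-1, 3821)), Mul(3748, Rational(-1, 3509))) = Add(Mul(Add(Rational(1379, 732), Mul(-1470, Pow(-30, -1))), Rational(-1, 3821)), Rational(-3748, 3509)) = Add(Mul(Add(Rational(1379, 732), Mul(-1470, Rational(-1, 30))), Rational(-1, 3821)), Rational(-3748, 3509)) = Add(Mul(Add(Rational(1379, 732), 49), Rational(-1, 3821)), Rational(-3748, 3509)) = Add(Mul(Rational(37247, 732), Rational(-1, 3821)), Rational(-3748, 3509)) = Add(Rational(-37247, 2796972), Rational(-3748, 3509)) = Rational(-10613750779, 9814574748)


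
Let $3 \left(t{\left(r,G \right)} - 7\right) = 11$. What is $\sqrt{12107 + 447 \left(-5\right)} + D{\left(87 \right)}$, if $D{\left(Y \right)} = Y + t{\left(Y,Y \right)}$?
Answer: $\frac{293}{3} + 4 \sqrt{617} \approx 197.02$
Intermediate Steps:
$t{\left(r,G \right)} = \frac{32}{3}$ ($t{\left(r,G \right)} = 7 + \frac{1}{3} \cdot 11 = 7 + \frac{11}{3} = \frac{32}{3}$)
$D{\left(Y \right)} = \frac{32}{3} + Y$ ($D{\left(Y \right)} = Y + \frac{32}{3} = \frac{32}{3} + Y$)
$\sqrt{12107 + 447 \left(-5\right)} + D{\left(87 \right)} = \sqrt{12107 + 447 \left(-5\right)} + \left(\frac{32}{3} + 87\right) = \sqrt{12107 - 2235} + \frac{293}{3} = \sqrt{9872} + \frac{293}{3} = 4 \sqrt{617} + \frac{293}{3} = \frac{293}{3} + 4 \sqrt{617}$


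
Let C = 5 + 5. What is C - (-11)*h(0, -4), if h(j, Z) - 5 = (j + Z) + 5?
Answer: 76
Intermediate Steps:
C = 10
h(j, Z) = 10 + Z + j (h(j, Z) = 5 + ((j + Z) + 5) = 5 + ((Z + j) + 5) = 5 + (5 + Z + j) = 10 + Z + j)
C - (-11)*h(0, -4) = 10 - (-11)*(10 - 4 + 0) = 10 - (-11)*6 = 10 - 11*(-6) = 10 + 66 = 76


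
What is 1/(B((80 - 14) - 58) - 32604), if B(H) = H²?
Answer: -1/32540 ≈ -3.0731e-5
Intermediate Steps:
1/(B((80 - 14) - 58) - 32604) = 1/(((80 - 14) - 58)² - 32604) = 1/((66 - 58)² - 32604) = 1/(8² - 32604) = 1/(64 - 32604) = 1/(-32540) = -1/32540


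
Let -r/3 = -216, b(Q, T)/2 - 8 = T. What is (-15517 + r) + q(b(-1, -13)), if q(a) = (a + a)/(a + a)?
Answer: -14868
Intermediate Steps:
b(Q, T) = 16 + 2*T
r = 648 (r = -3*(-216) = 648)
q(a) = 1 (q(a) = (2*a)/((2*a)) = (2*a)*(1/(2*a)) = 1)
(-15517 + r) + q(b(-1, -13)) = (-15517 + 648) + 1 = -14869 + 1 = -14868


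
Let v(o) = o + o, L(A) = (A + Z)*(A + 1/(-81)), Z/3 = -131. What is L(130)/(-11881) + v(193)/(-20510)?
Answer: 28211661712/9869012055 ≈ 2.8586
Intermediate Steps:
Z = -393 (Z = 3*(-131) = -393)
L(A) = (-393 + A)*(-1/81 + A) (L(A) = (A - 393)*(A + 1/(-81)) = (-393 + A)*(A - 1/81) = (-393 + A)*(-1/81 + A))
v(o) = 2*o
L(130)/(-11881) + v(193)/(-20510) = (131/27 + 130² - 31834/81*130)/(-11881) + (2*193)/(-20510) = (131/27 + 16900 - 4138420/81)*(-1/11881) + 386*(-1/20510) = -2769127/81*(-1/11881) - 193/10255 = 2769127/962361 - 193/10255 = 28211661712/9869012055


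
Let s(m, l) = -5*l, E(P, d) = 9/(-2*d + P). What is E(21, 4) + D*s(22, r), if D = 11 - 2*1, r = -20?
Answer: 11709/13 ≈ 900.69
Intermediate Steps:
E(P, d) = 9/(P - 2*d)
D = 9 (D = 11 - 2 = 9)
E(21, 4) + D*s(22, r) = 9/(21 - 2*4) + 9*(-5*(-20)) = 9/(21 - 8) + 9*100 = 9/13 + 900 = 11709/13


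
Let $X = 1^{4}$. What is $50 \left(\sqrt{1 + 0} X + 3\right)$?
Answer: $200$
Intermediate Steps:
$X = 1$
$50 \left(\sqrt{1 + 0} X + 3\right) = 50 \left(\sqrt{1 + 0} \cdot 1 + 3\right) = 50 \left(\sqrt{1} \cdot 1 + 3\right) = 50 \left(1 \cdot 1 + 3\right) = 50 \left(1 + 3\right) = 50 \cdot 4 = 200$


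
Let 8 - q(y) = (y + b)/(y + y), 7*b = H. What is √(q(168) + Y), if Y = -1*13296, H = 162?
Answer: 3*I*√1157582/28 ≈ 115.28*I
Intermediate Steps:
Y = -13296
b = 162/7 (b = (⅐)*162 = 162/7 ≈ 23.143)
q(y) = 8 - (162/7 + y)/(2*y) (q(y) = 8 - (y + 162/7)/(y + y) = 8 - (162/7 + y)/(2*y))
√(q(168) + Y) = √((3/14)*(-54 + 35*168)/168 - 13296) = √((3/14)*(1/168)*(-54 + 5880) - 13296) = √((3/14)*(1/168)*5826 - 13296) = √(2913/392 - 13296) = √(-5209119/392) = 3*I*√1157582/28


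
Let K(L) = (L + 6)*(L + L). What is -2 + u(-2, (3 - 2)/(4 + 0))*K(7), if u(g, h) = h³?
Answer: 27/32 ≈ 0.84375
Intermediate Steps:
K(L) = 2*L*(6 + L) (K(L) = (6 + L)*(2*L) = 2*L*(6 + L))
-2 + u(-2, (3 - 2)/(4 + 0))*K(7) = -2 + ((3 - 2)/(4 + 0))³*(2*7*(6 + 7)) = -2 + (1/4)³*(2*7*13) = -2 + (1*(¼))³*182 = -2 + (¼)³*182 = -2 + (1/64)*182 = -2 + 91/32 = 27/32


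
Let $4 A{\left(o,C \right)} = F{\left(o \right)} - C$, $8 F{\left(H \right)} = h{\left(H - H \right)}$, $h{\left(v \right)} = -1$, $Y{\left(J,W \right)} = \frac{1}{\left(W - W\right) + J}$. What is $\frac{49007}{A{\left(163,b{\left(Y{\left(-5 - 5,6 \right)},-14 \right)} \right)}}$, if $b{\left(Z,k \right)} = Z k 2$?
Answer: $- \frac{7841120}{117} \approx -67018.0$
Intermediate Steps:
$Y{\left(J,W \right)} = \frac{1}{J}$ ($Y{\left(J,W \right)} = \frac{1}{0 + J} = \frac{1}{J}$)
$F{\left(H \right)} = - \frac{1}{8}$ ($F{\left(H \right)} = \frac{1}{8} \left(-1\right) = - \frac{1}{8}$)
$b{\left(Z,k \right)} = 2 Z k$
$A{\left(o,C \right)} = - \frac{1}{32} - \frac{C}{4}$ ($A{\left(o,C \right)} = \frac{- \frac{1}{8} - C}{4} = - \frac{1}{32} - \frac{C}{4}$)
$\frac{49007}{A{\left(163,b{\left(Y{\left(-5 - 5,6 \right)},-14 \right)} \right)}} = \frac{49007}{- \frac{1}{32} - \frac{2 \frac{1}{-5 - 5} \left(-14\right)}{4}} = \frac{49007}{- \frac{1}{32} - \frac{2 \frac{1}{-10} \left(-14\right)}{4}} = \frac{49007}{- \frac{1}{32} - \frac{2 \left(- \frac{1}{10}\right) \left(-14\right)}{4}} = \frac{49007}{- \frac{1}{32} - \frac{7}{10}} = \frac{49007}{- \frac{117}{160}} = 49007 \left(- \frac{160}{117}\right) = - \frac{7841120}{117}$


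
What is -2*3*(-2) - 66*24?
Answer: -1572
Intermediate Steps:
-2*3*(-2) - 66*24 = -6*(-2) - 1584 = 12 - 1584 = -1572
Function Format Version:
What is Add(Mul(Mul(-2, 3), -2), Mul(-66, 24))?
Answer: -1572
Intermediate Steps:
Add(Mul(Mul(-2, 3), -2), Mul(-66, 24)) = Add(Mul(-6, -2), -1584) = Add(12, -1584) = -1572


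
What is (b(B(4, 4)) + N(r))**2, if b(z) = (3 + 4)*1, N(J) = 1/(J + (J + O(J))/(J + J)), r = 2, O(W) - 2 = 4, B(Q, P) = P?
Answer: 841/16 ≈ 52.563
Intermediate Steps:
O(W) = 6 (O(W) = 2 + 4 = 6)
N(J) = 1/(J + (6 + J)/(2*J)) (N(J) = 1/(J + (J + 6)/(J + J)) = 1/(J + (6 + J)/((2*J))) = 1/(J + (6 + J)*(1/(2*J))) = 1/(J + (6 + J)/(2*J)))
b(z) = 7 (b(z) = 7*1 = 7)
(b(B(4, 4)) + N(r))**2 = (7 + 2*2/(6 + 2 + 2*2**2))**2 = (7 + 2*2/(6 + 2 + 2*4))**2 = (7 + 2*2/(6 + 2 + 8))**2 = (7 + 2*2/16)**2 = (7 + 2*2*(1/16))**2 = (7 + 1/4)**2 = (29/4)**2 = 841/16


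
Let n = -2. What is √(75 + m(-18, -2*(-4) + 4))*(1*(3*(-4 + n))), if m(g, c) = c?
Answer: -18*√87 ≈ -167.89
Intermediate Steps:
√(75 + m(-18, -2*(-4) + 4))*(1*(3*(-4 + n))) = √(75 + (-2*(-4) + 4))*(1*(3*(-4 - 2))) = √(75 + (8 + 4))*(1*(3*(-6))) = √(75 + 12)*(1*(-18)) = √87*(-18) = -18*√87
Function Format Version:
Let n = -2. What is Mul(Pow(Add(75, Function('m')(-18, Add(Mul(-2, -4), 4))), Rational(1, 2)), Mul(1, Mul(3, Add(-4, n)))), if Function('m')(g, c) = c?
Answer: Mul(-18, Pow(87, Rational(1, 2))) ≈ -167.89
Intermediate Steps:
Mul(Pow(Add(75, Function('m')(-18, Add(Mul(-2, -4), 4))), Rational(1, 2)), Mul(1, Mul(3, Add(-4, n)))) = Mul(Pow(Add(75, Add(Mul(-2, -4), 4)), Rational(1, 2)), Mul(1, Mul(3, Add(-4, -2)))) = Mul(Pow(Add(75, Add(8, 4)), Rational(1, 2)), Mul(1, Mul(3, -6))) = Mul(Pow(Add(75, 12), Rational(1, 2)), Mul(1, -18)) = Mul(Pow(87, Rational(1, 2)), -18) = Mul(-18, Pow(87, Rational(1, 2)))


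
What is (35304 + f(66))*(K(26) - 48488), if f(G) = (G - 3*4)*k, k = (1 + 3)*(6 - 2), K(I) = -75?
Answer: -1756426584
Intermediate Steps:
k = 16 (k = 4*4 = 16)
f(G) = -192 + 16*G (f(G) = (G - 3*4)*16 = (G - 12)*16 = (-12 + G)*16 = -192 + 16*G)
(35304 + f(66))*(K(26) - 48488) = (35304 + (-192 + 16*66))*(-75 - 48488) = (35304 + (-192 + 1056))*(-48563) = (35304 + 864)*(-48563) = 36168*(-48563) = -1756426584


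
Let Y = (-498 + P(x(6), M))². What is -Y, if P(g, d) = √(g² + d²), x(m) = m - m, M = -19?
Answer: -229441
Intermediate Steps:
x(m) = 0
P(g, d) = √(d² + g²)
Y = 229441 (Y = (-498 + √((-19)² + 0²))² = (-498 + √(361 + 0))² = (-498 + √361)² = (-498 + 19)² = (-479)² = 229441)
-Y = -1*229441 = -229441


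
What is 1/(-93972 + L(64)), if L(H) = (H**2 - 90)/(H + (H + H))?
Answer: -96/9019309 ≈ -1.0644e-5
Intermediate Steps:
L(H) = (-90 + H**2)/(3*H) (L(H) = (-90 + H**2)/(H + 2*H) = (-90 + H**2)/((3*H)) = (-90 + H**2)*(1/(3*H)) = (-90 + H**2)/(3*H))
1/(-93972 + L(64)) = 1/(-93972 + (-30/64 + (1/3)*64)) = 1/(-93972 + (-30*1/64 + 64/3)) = 1/(-93972 + (-15/32 + 64/3)) = 1/(-93972 + 2003/96) = 1/(-9019309/96) = -96/9019309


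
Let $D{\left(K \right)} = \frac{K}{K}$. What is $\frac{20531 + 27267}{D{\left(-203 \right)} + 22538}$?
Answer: $\frac{47798}{22539} \approx 2.1207$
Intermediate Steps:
$D{\left(K \right)} = 1$
$\frac{20531 + 27267}{D{\left(-203 \right)} + 22538} = \frac{20531 + 27267}{1 + 22538} = \frac{47798}{22539}$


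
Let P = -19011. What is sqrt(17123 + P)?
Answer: 4*I*sqrt(118) ≈ 43.451*I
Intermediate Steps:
sqrt(17123 + P) = sqrt(17123 - 19011) = sqrt(-1888) = 4*I*sqrt(118)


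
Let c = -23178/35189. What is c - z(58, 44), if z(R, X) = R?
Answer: -2064140/35189 ≈ -58.659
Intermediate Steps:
c = -23178/35189 (c = -23178*1/35189 = -23178/35189 ≈ -0.65867)
c - z(58, 44) = -23178/35189 - 1*58 = -23178/35189 - 58 = -2064140/35189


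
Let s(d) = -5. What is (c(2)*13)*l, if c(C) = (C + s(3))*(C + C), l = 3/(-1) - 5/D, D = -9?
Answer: 1144/3 ≈ 381.33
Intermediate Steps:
l = -22/9 (l = 3/(-1) - 5/(-9) = 3*(-1) - 5*(-⅑) = -3 + 5/9 = -22/9 ≈ -2.4444)
c(C) = 2*C*(-5 + C) (c(C) = (C - 5)*(C + C) = (-5 + C)*(2*C) = 2*C*(-5 + C))
(c(2)*13)*l = ((2*2*(-5 + 2))*13)*(-22/9) = ((2*2*(-3))*13)*(-22/9) = -12*13*(-22/9) = -156*(-22/9) = 1144/3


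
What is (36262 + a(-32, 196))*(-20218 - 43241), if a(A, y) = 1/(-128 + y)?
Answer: -156478281003/68 ≈ -2.3011e+9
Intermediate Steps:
(36262 + a(-32, 196))*(-20218 - 43241) = (36262 + 1/(-128 + 196))*(-20218 - 43241) = (36262 + 1/68)*(-63459) = (2465817/68)*(-63459) = -156478281003/68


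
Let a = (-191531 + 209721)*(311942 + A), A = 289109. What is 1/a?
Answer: 1/10933117690 ≈ 9.1465e-11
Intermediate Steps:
a = 10933117690 (a = (-191531 + 209721)*(311942 + 289109) = 18190*601051 = 10933117690)
1/a = 1/10933117690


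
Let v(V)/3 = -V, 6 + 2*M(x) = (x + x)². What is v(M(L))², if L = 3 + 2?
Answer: 19881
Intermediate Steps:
L = 5
M(x) = -3 + 2*x² (M(x) = -3 + (x + x)²/2 = -3 + (2*x)²/2 = -3 + (4*x²)/2 = -3 + 2*x²)
v(V) = -3*V (v(V) = 3*(-V) = -3*V)
v(M(L))² = (-3*(-3 + 2*5²))² = (-3*(-3 + 2*25))² = (-3*(-3 + 50))² = (-3*47)² = (-141)² = 19881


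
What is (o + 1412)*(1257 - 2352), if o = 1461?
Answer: -3145935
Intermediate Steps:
(o + 1412)*(1257 - 2352) = (1461 + 1412)*(1257 - 2352) = 2873*(-1095) = -3145935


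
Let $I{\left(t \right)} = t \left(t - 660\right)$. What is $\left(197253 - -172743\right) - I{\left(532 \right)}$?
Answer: $438092$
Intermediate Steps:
$I{\left(t \right)} = t \left(-660 + t\right)$
$\left(197253 - -172743\right) - I{\left(532 \right)} = \left(197253 - -172743\right) - 532 \left(-660 + 532\right) = \left(197253 + 172743\right) - 532 \left(-128\right) = 369996 - -68096 = 369996 + 68096 = 438092$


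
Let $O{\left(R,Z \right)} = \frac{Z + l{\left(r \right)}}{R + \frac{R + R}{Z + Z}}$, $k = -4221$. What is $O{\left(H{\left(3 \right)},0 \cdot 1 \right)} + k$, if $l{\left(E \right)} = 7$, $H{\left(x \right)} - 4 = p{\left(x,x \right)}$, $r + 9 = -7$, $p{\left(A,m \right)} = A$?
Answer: $-4221$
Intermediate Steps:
$r = -16$ ($r = -9 - 7 = -16$)
$H{\left(x \right)} = 4 + x$
$O{\left(R,Z \right)} = \frac{7 + Z}{R + \frac{R}{Z}}$ ($O{\left(R,Z \right)} = \frac{Z + 7}{R + \frac{R + R}{Z + Z}} = \frac{7 + Z}{R + \frac{2 R}{2 Z}} = \frac{7 + Z}{R + 2 R \frac{1}{2 Z}} = \frac{7 + Z}{R + \frac{R}{Z}}$)
$O{\left(H{\left(3 \right)},0 \cdot 1 \right)} + k = \frac{0 \cdot 1 \left(7 + 0 \cdot 1\right)}{\left(4 + 3\right) \left(1 + 0 \cdot 1\right)} - 4221 = \frac{0 \left(7 + 0\right)}{7 \left(1 + 0\right)} - 4221 = 0 \cdot \frac{1}{7} \cdot 1^{-1} \cdot 7 - 4221 = 0 \cdot \frac{1}{7} \cdot 1 \cdot 7 - 4221 = 0 - 4221 = -4221$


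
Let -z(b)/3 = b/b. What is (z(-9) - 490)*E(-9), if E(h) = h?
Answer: 4437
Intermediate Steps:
z(b) = -3 (z(b) = -3*b/b = -3*1 = -3)
(z(-9) - 490)*E(-9) = (-3 - 490)*(-9) = -493*(-9) = 4437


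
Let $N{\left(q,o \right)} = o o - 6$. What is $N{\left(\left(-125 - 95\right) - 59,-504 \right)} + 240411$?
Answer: $494421$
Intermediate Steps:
$N{\left(q,o \right)} = -6 + o^{2}$ ($N{\left(q,o \right)} = o^{2} - 6 = -6 + o^{2}$)
$N{\left(\left(-125 - 95\right) - 59,-504 \right)} + 240411 = \left(-6 + \left(-504\right)^{2}\right) + 240411 = \left(-6 + 254016\right) + 240411 = 254010 + 240411 = 494421$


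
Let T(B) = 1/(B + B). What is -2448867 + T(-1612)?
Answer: -7895147209/3224 ≈ -2.4489e+6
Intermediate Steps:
T(B) = 1/(2*B)
-2448867 + T(-1612) = -2448867 + (½)/(-1612) = -2448867 + (½)*(-1/1612) = -2448867 - 1/3224 = -7895147209/3224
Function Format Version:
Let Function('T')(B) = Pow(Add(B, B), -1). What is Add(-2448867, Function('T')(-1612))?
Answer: Rational(-7895147209, 3224) ≈ -2.4489e+6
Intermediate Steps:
Function('T')(B) = Mul(Rational(1, 2), Pow(B, -1)) (Function('T')(B) = Pow(Mul(2, B), -1) = Mul(Rational(1, 2), Pow(B, -1)))
Add(-2448867, Function('T')(-1612)) = Add(-2448867, Mul(Rational(1, 2), Pow(-1612, -1))) = Add(-2448867, Mul(Rational(1, 2), Rational(-1, 1612))) = Add(-2448867, Rational(-1, 3224)) = Rational(-7895147209, 3224)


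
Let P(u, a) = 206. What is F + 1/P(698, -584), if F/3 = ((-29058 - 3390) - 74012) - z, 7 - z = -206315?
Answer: -193299275/206 ≈ -9.3835e+5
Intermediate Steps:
z = 206322 (z = 7 - 1*(-206315) = 7 + 206315 = 206322)
F = -938346 (F = 3*(((-29058 - 3390) - 74012) - 1*206322) = 3*((-32448 - 74012) - 206322) = 3*(-106460 - 206322) = 3*(-312782) = -938346)
F + 1/P(698, -584) = -938346 + 1/206 = -193299275/206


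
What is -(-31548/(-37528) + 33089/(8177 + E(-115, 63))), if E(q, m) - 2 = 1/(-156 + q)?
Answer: -7257936361/1485377004 ≈ -4.8863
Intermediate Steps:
E(q, m) = 2 + 1/(-156 + q)
-(-31548/(-37528) + 33089/(8177 + E(-115, 63))) = -(-31548/(-37528) + 33089/(8177 + (-311 + 2*(-115))/(-156 - 115))) = -(-31548*(-1/37528) + 33089/(8177 + (-311 - 230)/(-271))) = -(7887/9382 + 33089/(8177 - 1/271*(-541))) = -(7887/9382 + 33089/(8177 + 541/271)) = -(7887/9382 + 33089/(2216508/271)) = -(7887/9382 + 33089*(271/2216508)) = -(7887/9382 + 1281017/316644) = -1*7257936361/1485377004 = -7257936361/1485377004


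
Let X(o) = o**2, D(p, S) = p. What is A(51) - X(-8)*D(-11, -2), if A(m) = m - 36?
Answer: 719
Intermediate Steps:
A(m) = -36 + m
A(51) - X(-8)*D(-11, -2) = (-36 + 51) - (-8)**2*(-11) = 15 - 64*(-11) = 15 - 1*(-704) = 15 + 704 = 719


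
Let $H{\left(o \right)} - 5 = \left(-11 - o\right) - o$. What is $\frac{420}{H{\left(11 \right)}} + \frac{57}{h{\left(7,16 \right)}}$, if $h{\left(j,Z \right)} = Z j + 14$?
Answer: $- \frac{611}{42} \approx -14.548$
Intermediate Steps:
$H{\left(o \right)} = -6 - 2 o$ ($H{\left(o \right)} = 5 - \left(11 + 2 o\right) = -6 - 2 o$)
$h{\left(j,Z \right)} = 14 + Z j$
$\frac{420}{H{\left(11 \right)}} + \frac{57}{h{\left(7,16 \right)}} = \frac{420}{-6 - 22} + \frac{57}{14 + 16 \cdot 7} = \frac{420}{-6 - 22} + \frac{57}{14 + 112} = \frac{420}{-28} + \frac{57}{126} = 420 \left(- \frac{1}{28}\right) + 57 \cdot \frac{1}{126} = -15 + \frac{19}{42} = - \frac{611}{42}$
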